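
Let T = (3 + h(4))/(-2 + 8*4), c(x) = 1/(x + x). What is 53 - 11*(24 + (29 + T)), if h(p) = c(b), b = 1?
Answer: -31877/60 ≈ -531.28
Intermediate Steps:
c(x) = 1/(2*x)
h(p) = ½ (h(p) = (½)/1 = (½)*1 = ½)
T = 7/60 (T = (3 + ½)/(-2 + 8*4) = 7/(2*(-2 + 32)) = (7/2)/30 = (7/2)*(1/30) = 7/60 ≈ 0.11667)
53 - 11*(24 + (29 + T)) = 53 - 11*(24 + (29 + 7/60)) = 53 - 11*(24 + 1747/60) = 53 - 11*3187/60 = 53 - 35057/60 = -31877/60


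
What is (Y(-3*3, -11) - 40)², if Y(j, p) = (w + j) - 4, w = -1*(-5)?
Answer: 2304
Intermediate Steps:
w = 5
Y(j, p) = 1 + j (Y(j, p) = (5 + j) - 4 = 1 + j)
(Y(-3*3, -11) - 40)² = ((1 - 3*3) - 40)² = ((1 - 9) - 40)² = (-8 - 40)² = (-48)² = 2304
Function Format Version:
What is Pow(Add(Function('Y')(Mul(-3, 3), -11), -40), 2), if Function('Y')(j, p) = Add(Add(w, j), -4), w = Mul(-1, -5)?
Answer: 2304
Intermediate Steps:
w = 5
Function('Y')(j, p) = Add(1, j) (Function('Y')(j, p) = Add(Add(5, j), -4) = Add(1, j))
Pow(Add(Function('Y')(Mul(-3, 3), -11), -40), 2) = Pow(Add(Add(1, Mul(-3, 3)), -40), 2) = Pow(Add(Add(1, -9), -40), 2) = Pow(Add(-8, -40), 2) = Pow(-48, 2) = 2304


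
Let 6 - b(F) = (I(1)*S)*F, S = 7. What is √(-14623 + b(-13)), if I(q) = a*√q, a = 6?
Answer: I*√14071 ≈ 118.62*I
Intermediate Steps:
I(q) = 6*√q
b(F) = 6 - 42*F (b(F) = 6 - (6*√1)*7*F = 6 - (6*1)*7*F = 6 - 6*7*F = 6 - 42*F)
√(-14623 + b(-13)) = √(-14623 + (6 - 42*(-13))) = √(-14623 + (6 + 546)) = √(-14623 + 552) = √(-14071) = I*√14071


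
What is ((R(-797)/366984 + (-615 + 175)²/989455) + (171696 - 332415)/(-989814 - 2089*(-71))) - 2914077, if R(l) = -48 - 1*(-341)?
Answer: -178084318387156270668839/61111748956922280 ≈ -2.9141e+6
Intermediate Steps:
R(l) = 293 (R(l) = -48 + 341 = 293)
((R(-797)/366984 + (-615 + 175)²/989455) + (171696 - 332415)/(-989814 - 2089*(-71))) - 2914077 = ((293/366984 + (-615 + 175)²/989455) + (171696 - 332415)/(-989814 - 2089*(-71))) - 2914077 = ((293*(1/366984) + (-440)²*(1/989455)) - 160719/(-989814 + 148319)) - 2914077 = ((293/366984 + 193600*(1/989455)) - 160719/(-841495)) - 2914077 = ((293/366984 + 38720/197891) - 160719*(-1/841495)) - 2914077 = (14267602543/72622830744 + 160719/841495) - 2914077 = 23677984936266721/61111748956922280 - 2914077 = -178084318387156270668839/61111748956922280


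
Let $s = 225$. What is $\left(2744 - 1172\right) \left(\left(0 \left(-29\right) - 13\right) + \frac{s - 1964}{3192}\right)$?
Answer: $- \frac{5663785}{266} \approx -21292.0$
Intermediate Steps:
$\left(2744 - 1172\right) \left(\left(0 \left(-29\right) - 13\right) + \frac{s - 1964}{3192}\right) = \left(2744 - 1172\right) \left(\left(0 \left(-29\right) - 13\right) + \frac{225 - 1964}{3192}\right) = 1572 \left(\left(0 - 13\right) + \left(225 - 1964\right) \frac{1}{3192}\right) = 1572 \left(-13 - \frac{1739}{3192}\right) = 1572 \left(- \frac{43235}{3192}\right) = - \frac{5663785}{266}$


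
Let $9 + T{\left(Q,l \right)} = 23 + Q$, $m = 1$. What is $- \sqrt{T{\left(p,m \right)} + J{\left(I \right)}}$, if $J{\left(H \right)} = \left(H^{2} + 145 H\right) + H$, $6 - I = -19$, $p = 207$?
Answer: $- 4 \sqrt{281} \approx -67.052$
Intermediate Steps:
$T{\left(Q,l \right)} = 14 + Q$ ($T{\left(Q,l \right)} = -9 + \left(23 + Q\right) = 14 + Q$)
$I = 25$ ($I = 6 - -19 = 6 + 19 = 25$)
$J{\left(H \right)} = H^{2} + 146 H$
$- \sqrt{T{\left(p,m \right)} + J{\left(I \right)}} = - \sqrt{\left(14 + 207\right) + 25 \left(146 + 25\right)} = - \sqrt{221 + 25 \cdot 171} = - \sqrt{221 + 4275} = - \sqrt{4496} = - 4 \sqrt{281}$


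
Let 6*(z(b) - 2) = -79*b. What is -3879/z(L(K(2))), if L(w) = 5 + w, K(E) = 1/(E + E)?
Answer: 10344/179 ≈ 57.788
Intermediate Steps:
K(E) = 1/(2*E)
z(b) = 2 - 79*b/6 (z(b) = 2 + (-79*b)/6 = 2 - 79*b/6)
-3879/z(L(K(2))) = -3879/(2 - 79*(5 + (½)/2)/6) = -3879/(2 - 79*(5 + (½)*(½))/6) = -3879/(2 - 79*(5 + ¼)/6) = -3879/(2 - 79/6*21/4) = -3879/(2 - 553/8) = -3879/(-537/8) = -3879*(-8/537) = 10344/179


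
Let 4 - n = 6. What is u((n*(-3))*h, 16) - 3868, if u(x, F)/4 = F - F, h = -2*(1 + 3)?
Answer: -3868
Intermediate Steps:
n = -2 (n = 4 - 1*6 = 4 - 6 = -2)
h = -8 (h = -2*4 = -8)
u(x, F) = 0 (u(x, F) = 4*(F - F) = 4*0 = 0)
u((n*(-3))*h, 16) - 3868 = 0 - 3868 = -3868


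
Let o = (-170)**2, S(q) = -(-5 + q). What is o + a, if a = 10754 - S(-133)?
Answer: 39516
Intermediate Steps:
S(q) = 5 - q
o = 28900
a = 10616 (a = 10754 - (5 - 1*(-133)) = 10754 - (5 + 133) = 10754 - 1*138 = 10754 - 138 = 10616)
o + a = 28900 + 10616 = 39516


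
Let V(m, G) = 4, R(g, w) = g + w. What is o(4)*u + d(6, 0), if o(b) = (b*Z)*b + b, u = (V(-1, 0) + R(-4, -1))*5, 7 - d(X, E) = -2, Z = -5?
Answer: 389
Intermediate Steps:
d(X, E) = 9 (d(X, E) = 7 - 1*(-2) = 7 + 2 = 9)
u = -5 (u = (4 + (-4 - 1))*5 = (4 - 5)*5 = -1*5 = -5)
o(b) = b - 5*b**2 (o(b) = (b*(-5))*b + b = (-5*b)*b + b = -5*b**2 + b = b - 5*b**2)
o(4)*u + d(6, 0) = (4*(1 - 5*4))*(-5) + 9 = (4*(1 - 20))*(-5) + 9 = (4*(-19))*(-5) + 9 = -76*(-5) + 9 = 380 + 9 = 389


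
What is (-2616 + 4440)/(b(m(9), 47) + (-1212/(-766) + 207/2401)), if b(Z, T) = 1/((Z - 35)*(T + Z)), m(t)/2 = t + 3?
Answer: 327496611288/299339641 ≈ 1094.1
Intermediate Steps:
m(t) = 6 + 2*t (m(t) = 2*(t + 3) = 2*(3 + t) = 6 + 2*t)
b(Z, T) = 1/((-35 + Z)*(T + Z))
(-2616 + 4440)/(b(m(9), 47) + (-1212/(-766) + 207/2401)) = (-2616 + 4440)/(1/((6 + 2*9)² - 35*47 - 35*(6 + 2*9) + 47*(6 + 2*9)) + (-1212/(-766) + 207/2401)) = 1824/(1/((6 + 18)² - 1645 - 35*(6 + 18) + 47*(6 + 18)) + (-1212*(-1/766) + 207*(1/2401))) = 1824/(1/(24² - 1645 - 35*24 + 47*24) + (606/383 + 207/2401)) = 1824/(1/(576 - 1645 - 840 + 1128) + 1534287/919583) = 1824/(1/(-781) + 1534287/919583) = 1824/(-1/781 + 1534287/919583) = 1824/(1197358564/718194323) = 1824*(718194323/1197358564) = 327496611288/299339641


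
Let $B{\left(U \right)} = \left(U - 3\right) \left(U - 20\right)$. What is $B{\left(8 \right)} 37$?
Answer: $-2220$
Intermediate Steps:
$B{\left(U \right)} = \left(-20 + U\right) \left(-3 + U\right)$ ($B{\left(U \right)} = \left(-3 + U\right) \left(-20 + U\right) = \left(-20 + U\right) \left(-3 + U\right)$)
$B{\left(8 \right)} 37 = \left(60 + 8^{2} - 184\right) 37 = \left(60 + 64 - 184\right) 37 = \left(-60\right) 37 = -2220$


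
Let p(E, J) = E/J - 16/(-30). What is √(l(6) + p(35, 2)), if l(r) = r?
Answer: √21630/30 ≈ 4.9024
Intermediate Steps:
p(E, J) = 8/15 + E/J (p(E, J) = E/J - 16*(-1/30) = E/J + 8/15 = 8/15 + E/J)
√(l(6) + p(35, 2)) = √(6 + (8/15 + 35/2)) = √(6 + 541/30) = √(721/30) = √21630/30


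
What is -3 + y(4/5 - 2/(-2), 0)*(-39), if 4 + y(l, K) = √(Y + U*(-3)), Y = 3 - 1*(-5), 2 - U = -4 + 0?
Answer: 153 - 39*I*√10 ≈ 153.0 - 123.33*I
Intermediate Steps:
U = 6 (U = 2 - (-4 + 0) = 2 - 1*(-4) = 2 + 4 = 6)
Y = 8 (Y = 3 + 5 = 8)
y(l, K) = -4 + I*√10 (y(l, K) = -4 + √(8 + 6*(-3)) = -4 + √(8 - 18) = -4 + √(-10) = -4 + I*√10)
-3 + y(4/5 - 2/(-2), 0)*(-39) = -3 + (-4 + I*√10)*(-39) = -3 + (156 - 39*I*√10) = 153 - 39*I*√10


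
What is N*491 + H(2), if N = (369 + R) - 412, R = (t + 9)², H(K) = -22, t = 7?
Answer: 104561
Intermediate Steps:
R = 256 (R = (7 + 9)² = 16² = 256)
N = 213 (N = (369 + 256) - 412 = 625 - 412 = 213)
N*491 + H(2) = 213*491 - 22 = 104583 - 22 = 104561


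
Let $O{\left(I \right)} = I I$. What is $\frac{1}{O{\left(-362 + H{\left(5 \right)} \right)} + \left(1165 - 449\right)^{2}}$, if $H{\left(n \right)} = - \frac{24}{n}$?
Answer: $\frac{25}{16179956} \approx 1.5451 \cdot 10^{-6}$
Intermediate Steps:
$O{\left(I \right)} = I^{2}$
$\frac{1}{O{\left(-362 + H{\left(5 \right)} \right)} + \left(1165 - 449\right)^{2}} = \frac{1}{\left(-362 - \frac{24}{5}\right)^{2} + \left(1165 - 449\right)^{2}} = \frac{1}{\left(-362 - \frac{24}{5}\right)^{2} + 716^{2}} = \frac{1}{\left(-362 - \frac{24}{5}\right)^{2} + 512656} = \frac{1}{\left(- \frac{1834}{5}\right)^{2} + 512656} = \frac{1}{\frac{3363556}{25} + 512656} = \frac{1}{\frac{16179956}{25}} = \frac{25}{16179956}$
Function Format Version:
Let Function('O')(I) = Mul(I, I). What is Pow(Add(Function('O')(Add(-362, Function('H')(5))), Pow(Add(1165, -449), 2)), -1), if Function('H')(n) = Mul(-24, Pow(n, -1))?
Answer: Rational(25, 16179956) ≈ 1.5451e-6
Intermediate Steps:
Function('O')(I) = Pow(I, 2)
Pow(Add(Function('O')(Add(-362, Function('H')(5))), Pow(Add(1165, -449), 2)), -1) = Pow(Add(Pow(Add(-362, Mul(-24, Pow(5, -1))), 2), Pow(Add(1165, -449), 2)), -1) = Pow(Add(Pow(Add(-362, Mul(-24, Rational(1, 5))), 2), Pow(716, 2)), -1) = Pow(Add(Pow(Add(-362, Rational(-24, 5)), 2), 512656), -1) = Pow(Add(Pow(Rational(-1834, 5), 2), 512656), -1) = Pow(Add(Rational(3363556, 25), 512656), -1) = Pow(Rational(16179956, 25), -1) = Rational(25, 16179956)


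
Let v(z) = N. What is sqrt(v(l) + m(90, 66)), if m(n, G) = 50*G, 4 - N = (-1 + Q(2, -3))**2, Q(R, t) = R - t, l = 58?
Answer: 2*sqrt(822) ≈ 57.341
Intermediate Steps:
N = -12 (N = 4 - (-1 + (2 - 1*(-3)))**2 = 4 - (-1 + (2 + 3))**2 = 4 - (-1 + 5)**2 = 4 - 1*4**2 = 4 - 1*16 = 4 - 16 = -12)
v(z) = -12
sqrt(v(l) + m(90, 66)) = sqrt(-12 + 50*66) = sqrt(-12 + 3300) = sqrt(3288) = 2*sqrt(822)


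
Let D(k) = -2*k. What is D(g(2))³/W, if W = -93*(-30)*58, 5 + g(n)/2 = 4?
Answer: 16/40455 ≈ 0.00039550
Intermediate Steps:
g(n) = -2 (g(n) = -10 + 2*4 = -10 + 8 = -2)
W = 161820 (W = 2790*58 = 161820)
D(g(2))³/W = (-2*(-2))³/161820 = 4³*(1/161820) = 64*(1/161820) = 16/40455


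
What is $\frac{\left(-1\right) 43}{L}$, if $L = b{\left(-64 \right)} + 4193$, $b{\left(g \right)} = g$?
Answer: $- \frac{43}{4129} \approx -0.010414$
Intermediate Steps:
$L = 4129$ ($L = -64 + 4193 = 4129$)
$\frac{\left(-1\right) 43}{L} = \frac{\left(-1\right) 43}{4129} = \left(-43\right) \frac{1}{4129} = - \frac{43}{4129}$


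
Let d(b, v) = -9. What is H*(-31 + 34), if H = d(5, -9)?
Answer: -27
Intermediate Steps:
H = -9
H*(-31 + 34) = -9*(-31 + 34) = -9*3 = -27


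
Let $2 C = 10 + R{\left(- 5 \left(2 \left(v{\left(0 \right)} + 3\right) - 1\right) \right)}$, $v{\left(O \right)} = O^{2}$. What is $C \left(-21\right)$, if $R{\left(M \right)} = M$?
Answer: $\frac{315}{2} \approx 157.5$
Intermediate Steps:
$C = - \frac{15}{2}$ ($C = \frac{10 - 5 \left(2 \left(0^{2} + 3\right) - 1\right)}{2} = \frac{10 - 5 \left(2 \left(0 + 3\right) - 1\right)}{2} = \frac{10 - 5 \left(2 \cdot 3 - 1\right)}{2} = \frac{10 - 5 \left(6 - 1\right)}{2} = \frac{10 - 25}{2} = \frac{1}{2} \left(-15\right) = - \frac{15}{2} \approx -7.5$)
$C \left(-21\right) = \left(- \frac{15}{2}\right) \left(-21\right) = \frac{315}{2}$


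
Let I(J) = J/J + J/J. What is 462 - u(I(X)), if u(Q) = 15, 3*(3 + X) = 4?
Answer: 447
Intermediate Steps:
X = -5/3 (X = -3 + (⅓)*4 = -3 + 4/3 = -5/3 ≈ -1.6667)
I(J) = 2 (I(J) = 1 + 1 = 2)
462 - u(I(X)) = 462 - 1*15 = 462 - 15 = 447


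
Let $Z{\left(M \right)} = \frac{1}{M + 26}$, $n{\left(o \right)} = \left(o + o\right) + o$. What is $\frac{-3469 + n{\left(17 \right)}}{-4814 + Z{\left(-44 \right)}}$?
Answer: $\frac{61524}{86653} \approx 0.71$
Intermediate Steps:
$n{\left(o \right)} = 3 o$ ($n{\left(o \right)} = 2 o + o = 3 o$)
$Z{\left(M \right)} = \frac{1}{26 + M}$
$\frac{-3469 + n{\left(17 \right)}}{-4814 + Z{\left(-44 \right)}} = \frac{-3469 + 3 \cdot 17}{-4814 + \frac{1}{26 - 44}} = \frac{-3469 + 51}{-4814 + \frac{1}{-18}} = - \frac{3418}{-4814 - \frac{1}{18}} = - \frac{3418}{- \frac{86653}{18}} = \left(-3418\right) \left(- \frac{18}{86653}\right) = \frac{61524}{86653}$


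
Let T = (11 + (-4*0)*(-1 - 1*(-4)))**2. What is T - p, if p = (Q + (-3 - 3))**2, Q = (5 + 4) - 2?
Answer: 120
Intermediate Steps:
Q = 7 (Q = 9 - 2 = 7)
p = 1 (p = (7 + (-3 - 3))**2 = (7 - 6)**2 = 1**2 = 1)
T = 121 (T = (11 + 0*(-1 + 4))**2 = (11 + 0*3)**2 = (11 + 0)**2 = 11**2 = 121)
T - p = 121 - 1*1 = 121 - 1 = 120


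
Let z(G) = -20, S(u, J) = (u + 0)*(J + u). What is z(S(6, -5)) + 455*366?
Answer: 166510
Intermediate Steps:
S(u, J) = u*(J + u)
z(S(6, -5)) + 455*366 = -20 + 455*366 = -20 + 166530 = 166510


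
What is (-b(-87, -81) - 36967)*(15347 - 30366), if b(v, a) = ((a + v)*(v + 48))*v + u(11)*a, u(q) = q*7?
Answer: -8099656586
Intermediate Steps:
u(q) = 7*q
b(v, a) = 77*a + v*(48 + v)*(a + v) (b(v, a) = ((a + v)*(v + 48))*v + (7*11)*a = ((a + v)*(48 + v))*v + 77*a = ((48 + v)*(a + v))*v + 77*a = v*(48 + v)*(a + v) + 77*a = 77*a + v*(48 + v)*(a + v))
(-b(-87, -81) - 36967)*(15347 - 30366) = (-((-87)**3 + 48*(-87)**2 + 77*(-81) - 81*(-87)**2 + 48*(-81)*(-87)) - 36967)*(15347 - 30366) = (-(-658503 + 48*7569 - 6237 - 81*7569 + 338256) - 36967)*(-15019) = (-(-658503 + 363312 - 6237 - 613089 + 338256) - 36967)*(-15019) = (-1*(-576261) - 36967)*(-15019) = (576261 - 36967)*(-15019) = 539294*(-15019) = -8099656586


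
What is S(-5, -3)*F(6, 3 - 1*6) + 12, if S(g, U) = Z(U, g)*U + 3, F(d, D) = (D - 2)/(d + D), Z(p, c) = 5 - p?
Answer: 47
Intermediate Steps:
F(d, D) = (-2 + D)/(D + d)
S(g, U) = 3 + U*(5 - U) (S(g, U) = (5 - U)*U + 3 = U*(5 - U) + 3 = 3 + U*(5 - U))
S(-5, -3)*F(6, 3 - 1*6) + 12 = (3 - 1*(-3)*(-5 - 3))*((-2 + (3 - 1*6))/((3 - 1*6) + 6)) + 12 = (3 - 1*(-3)*(-8))*((-2 + (3 - 6))/((3 - 6) + 6)) + 12 = (3 - 24)*((-2 - 3)/(-3 + 6)) + 12 = -21*(-5)/3 + 12 = -7*(-5) + 12 = -21*(-5/3) + 12 = 35 + 12 = 47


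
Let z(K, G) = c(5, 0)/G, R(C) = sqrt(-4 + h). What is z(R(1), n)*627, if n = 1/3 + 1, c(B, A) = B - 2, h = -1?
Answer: 5643/4 ≈ 1410.8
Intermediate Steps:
c(B, A) = -2 + B
n = 4/3 (n = 1/3 + 1 = 4/3 ≈ 1.3333)
R(C) = I*sqrt(5) (R(C) = sqrt(-4 - 1) = sqrt(-5) = I*sqrt(5))
z(K, G) = 3/G (z(K, G) = (-2 + 5)/G = 3/G)
z(R(1), n)*627 = (3/(4/3))*627 = (3*(3/4))*627 = (9/4)*627 = 5643/4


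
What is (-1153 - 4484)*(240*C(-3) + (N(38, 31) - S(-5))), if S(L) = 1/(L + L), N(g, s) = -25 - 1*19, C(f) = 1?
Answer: -11054157/10 ≈ -1.1054e+6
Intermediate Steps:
N(g, s) = -44 (N(g, s) = -25 - 19 = -44)
S(L) = 1/(2*L)
(-1153 - 4484)*(240*C(-3) + (N(38, 31) - S(-5))) = (-1153 - 4484)*(240*1 + (-44 - 1/(2*(-5)))) = -5637*(240 + (-44 - (-1)/(2*5))) = -5637*(240 + (-44 - 1*(-⅒))) = -5637*(240 + (-44 + ⅒)) = -5637*(240 - 439/10) = -5637*1961/10 = -11054157/10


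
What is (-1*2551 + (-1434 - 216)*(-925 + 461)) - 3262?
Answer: 759787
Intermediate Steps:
(-1*2551 + (-1434 - 216)*(-925 + 461)) - 3262 = (-2551 - 1650*(-464)) - 3262 = (-2551 + 765600) - 3262 = 763049 - 3262 = 759787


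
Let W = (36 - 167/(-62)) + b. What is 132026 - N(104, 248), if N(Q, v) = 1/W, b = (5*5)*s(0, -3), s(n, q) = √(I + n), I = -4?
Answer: 2028605878488/15365201 + 192200*I/15365201 ≈ 1.3203e+5 + 0.012509*I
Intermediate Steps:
s(n, q) = √(-4 + n)
b = 50*I (b = (5*5)*√(-4 + 0) = 25*√(-4) = 25*(2*I) = 50*I ≈ 50.0*I)
W = 2399/62 + 50*I (W = (36 - 167/(-62)) + 50*I = (36 - 167*(-1/62)) + 50*I = (36 + 167/62) + 50*I = 2399/62 + 50*I ≈ 38.694 + 50.0*I)
N(Q, v) = 3844*(2399/62 - 50*I)/15365201 (N(Q, v) = 1/(2399/62 + 50*I) = 3844*(2399/62 - 50*I)/15365201)
132026 - N(104, 248) = 132026 - (148738/15365201 - 192200*I/15365201) = 132026 + (-148738/15365201 + 192200*I/15365201) = 2028605878488/15365201 + 192200*I/15365201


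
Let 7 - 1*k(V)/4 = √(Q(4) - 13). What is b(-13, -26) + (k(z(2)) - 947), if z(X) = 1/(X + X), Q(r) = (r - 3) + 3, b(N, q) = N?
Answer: -932 - 12*I ≈ -932.0 - 12.0*I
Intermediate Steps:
Q(r) = r (Q(r) = (-3 + r) + 3 = r)
z(X) = 1/(2*X)
k(V) = 28 - 12*I (k(V) = 28 - 4*√(4 - 13) = 28 - 12*I)
b(-13, -26) + (k(z(2)) - 947) = -13 + ((28 - 12*I) - 947) = -13 + (-919 - 12*I) = -932 - 12*I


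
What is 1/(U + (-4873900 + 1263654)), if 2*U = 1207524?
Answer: -1/3006484 ≈ -3.3261e-7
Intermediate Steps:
U = 603762 (U = (½)*1207524 = 603762)
1/(U + (-4873900 + 1263654)) = 1/(603762 + (-4873900 + 1263654)) = 1/(603762 - 3610246) = 1/(-3006484) = -1/3006484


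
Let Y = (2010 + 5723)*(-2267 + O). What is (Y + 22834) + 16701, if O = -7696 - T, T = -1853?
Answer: -62675095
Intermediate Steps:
O = -5843 (O = -7696 - 1*(-1853) = -7696 + 1853 = -5843)
Y = -62714630 (Y = (2010 + 5723)*(-2267 - 5843) = 7733*(-8110) = -62714630)
(Y + 22834) + 16701 = (-62714630 + 22834) + 16701 = -62691796 + 16701 = -62675095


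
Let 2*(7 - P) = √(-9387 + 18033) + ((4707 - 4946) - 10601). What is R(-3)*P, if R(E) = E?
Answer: -16281 + 3*√8646/2 ≈ -16142.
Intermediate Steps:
P = 5427 - √8646/2 (P = 7 - (√(-9387 + 18033) + ((4707 - 4946) - 10601))/2 = 7 - (√8646 + (-239 - 10601))/2 = 7 - (√8646 - 10840)/2 = 7 - (-10840 + √8646)/2 = 7 + (5420 - √8646/2) = 5427 - √8646/2 ≈ 5380.5)
R(-3)*P = -3*(5427 - √8646/2) = -16281 + 3*√8646/2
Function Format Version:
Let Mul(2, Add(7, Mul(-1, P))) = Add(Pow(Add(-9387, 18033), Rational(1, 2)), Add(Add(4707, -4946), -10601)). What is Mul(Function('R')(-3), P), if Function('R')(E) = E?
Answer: Add(-16281, Mul(Rational(3, 2), Pow(8646, Rational(1, 2)))) ≈ -16142.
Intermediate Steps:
P = Add(5427, Mul(Rational(-1, 2), Pow(8646, Rational(1, 2)))) (P = Add(7, Mul(Rational(-1, 2), Add(Pow(Add(-9387, 18033), Rational(1, 2)), Add(Add(4707, -4946), -10601)))) = Add(7, Mul(Rational(-1, 2), Add(Pow(8646, Rational(1, 2)), Add(-239, -10601)))) = Add(7, Mul(Rational(-1, 2), Add(Pow(8646, Rational(1, 2)), -10840))) = Add(7, Mul(Rational(-1, 2), Add(-10840, Pow(8646, Rational(1, 2))))) = Add(7, Add(5420, Mul(Rational(-1, 2), Pow(8646, Rational(1, 2))))) = Add(5427, Mul(Rational(-1, 2), Pow(8646, Rational(1, 2)))) ≈ 5380.5)
Mul(Function('R')(-3), P) = Mul(-3, Add(5427, Mul(Rational(-1, 2), Pow(8646, Rational(1, 2))))) = Add(-16281, Mul(Rational(3, 2), Pow(8646, Rational(1, 2))))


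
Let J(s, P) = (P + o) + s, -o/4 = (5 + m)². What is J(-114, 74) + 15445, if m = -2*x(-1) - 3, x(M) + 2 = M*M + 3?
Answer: 15389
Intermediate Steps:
x(M) = 1 + M² (x(M) = -2 + (M*M + 3) = -2 + (M² + 3) = -2 + (3 + M²) = 1 + M²)
m = -7 (m = -2*(1 + (-1)²) - 3 = -2*(1 + 1) - 3 = -2*2 - 3 = -4 - 3 = -7)
o = -16 (o = -4*(5 - 7)² = -4*(-2)² = -4*4 = -16)
J(s, P) = -16 + P + s (J(s, P) = (P - 16) + s = (-16 + P) + s = -16 + P + s)
J(-114, 74) + 15445 = (-16 + 74 - 114) + 15445 = -56 + 15445 = 15389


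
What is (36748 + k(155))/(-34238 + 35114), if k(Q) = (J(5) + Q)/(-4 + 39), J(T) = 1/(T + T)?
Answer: 12863351/306600 ≈ 41.955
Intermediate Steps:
J(T) = 1/(2*T)
k(Q) = 1/350 + Q/35 (k(Q) = ((1/2)/5 + Q)/(-4 + 39) = ((1/2)*(1/5) + Q)/35 = (1/10 + Q)*(1/35) = 1/350 + Q/35)
(36748 + k(155))/(-34238 + 35114) = (36748 + (1/350 + (1/35)*155))/(-34238 + 35114) = (36748 + (1/350 + 31/7))/876 = (36748 + 1551/350)*(1/876) = (12863351/350)*(1/876) = 12863351/306600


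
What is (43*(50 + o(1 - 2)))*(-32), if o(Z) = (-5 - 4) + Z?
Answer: -55040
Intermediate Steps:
o(Z) = -9 + Z
(43*(50 + o(1 - 2)))*(-32) = (43*(50 + (-9 + (1 - 2))))*(-32) = (43*(50 + (-9 - 1)))*(-32) = (43*(50 - 10))*(-32) = (43*40)*(-32) = 1720*(-32) = -55040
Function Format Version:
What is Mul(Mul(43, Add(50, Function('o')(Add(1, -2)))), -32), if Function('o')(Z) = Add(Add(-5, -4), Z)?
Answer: -55040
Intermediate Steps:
Function('o')(Z) = Add(-9, Z)
Mul(Mul(43, Add(50, Function('o')(Add(1, -2)))), -32) = Mul(Mul(43, Add(50, Add(-9, Add(1, -2)))), -32) = Mul(Mul(43, Add(50, Add(-9, -1))), -32) = Mul(Mul(43, Add(50, -10)), -32) = Mul(Mul(43, 40), -32) = Mul(1720, -32) = -55040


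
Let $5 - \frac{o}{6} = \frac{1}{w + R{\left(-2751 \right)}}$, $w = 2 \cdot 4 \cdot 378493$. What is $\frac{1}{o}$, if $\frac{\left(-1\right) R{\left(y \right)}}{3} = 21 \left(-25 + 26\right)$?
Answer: $\frac{3027881}{90836424} \approx 0.033333$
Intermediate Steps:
$R{\left(y \right)} = -63$ ($R{\left(y \right)} = - 3 \cdot 21 \left(-25 + 26\right) = - 3 \cdot 21 \cdot 1 = \left(-3\right) 21 = -63$)
$w = 3027944$ ($w = 8 \cdot 378493 = 3027944$)
$o = \frac{90836424}{3027881}$ ($o = 30 - \frac{6}{3027944 - 63} = 30 - \frac{6}{3027881} = \frac{90836424}{3027881} \approx 30.0$)
$\frac{1}{o} = \frac{1}{\frac{90836424}{3027881}} = \frac{3027881}{90836424}$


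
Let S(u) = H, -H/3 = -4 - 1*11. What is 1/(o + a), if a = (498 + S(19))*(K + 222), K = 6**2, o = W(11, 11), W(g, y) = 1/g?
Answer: 11/1541035 ≈ 7.1381e-6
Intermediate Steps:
H = 45 (H = -3*(-4 - 1*11) = -3*(-4 - 11) = -3*(-15) = 45)
S(u) = 45
o = 1/11 ≈ 0.090909
K = 36
a = 140094 (a = (498 + 45)*(36 + 222) = 543*258 = 140094)
1/(o + a) = 1/(1/11 + 140094) = 1/(1541035/11) = 11/1541035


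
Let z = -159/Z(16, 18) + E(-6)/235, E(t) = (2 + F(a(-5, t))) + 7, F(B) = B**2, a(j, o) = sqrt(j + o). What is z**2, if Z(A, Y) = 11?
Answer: 1397787769/6682225 ≈ 209.18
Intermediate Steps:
E(t) = 4 + t (E(t) = (2 + (sqrt(-5 + t))**2) + 7 = (2 + (-5 + t)) + 7 = (-3 + t) + 7 = 4 + t)
z = -37387/2585 (z = -159/11 + (4 - 6)/235 = -159*1/11 - 2*1/235 = -159/11 - 2/235 = -37387/2585 ≈ -14.463)
z**2 = (-37387/2585)**2 = 1397787769/6682225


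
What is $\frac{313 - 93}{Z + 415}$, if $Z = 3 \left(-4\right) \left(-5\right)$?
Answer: $\frac{44}{95} \approx 0.46316$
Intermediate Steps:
$Z = 60$ ($Z = \left(-12\right) \left(-5\right) = 60$)
$\frac{313 - 93}{Z + 415} = \frac{313 - 93}{60 + 415} = \frac{220}{475} = 220 \cdot \frac{1}{475} = \frac{44}{95}$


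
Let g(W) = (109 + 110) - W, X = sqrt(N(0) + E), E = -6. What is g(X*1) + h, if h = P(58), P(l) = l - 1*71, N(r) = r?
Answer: 206 - I*sqrt(6) ≈ 206.0 - 2.4495*I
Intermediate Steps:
P(l) = -71 + l (P(l) = l - 71 = -71 + l)
h = -13 (h = -71 + 58 = -13)
X = I*sqrt(6) (X = sqrt(0 - 6) = sqrt(-6) = I*sqrt(6) ≈ 2.4495*I)
g(W) = 219 - W
g(X*1) + h = (219 - I*sqrt(6)) - 13 = 206 - I*sqrt(6)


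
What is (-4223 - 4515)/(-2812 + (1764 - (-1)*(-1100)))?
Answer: 4369/1074 ≈ 4.0680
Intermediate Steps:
(-4223 - 4515)/(-2812 + (1764 - (-1)*(-1100))) = -8738/(-2812 + (1764 - 1*1100)) = -8738/(-2812 + (1764 - 1100)) = -8738/(-2812 + 664) = -8738/(-2148) = -8738*(-1/2148) = 4369/1074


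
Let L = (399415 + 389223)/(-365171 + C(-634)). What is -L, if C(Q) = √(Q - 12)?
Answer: 287987727098/133349859887 + 788638*I*√646/133349859887 ≈ 2.1596 + 0.00015031*I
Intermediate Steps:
C(Q) = √(-12 + Q)
L = 788638/(-365171 + I*√646) (L = (399415 + 389223)/(-365171 + √(-12 - 634)) = 788638/(-365171 + √(-646)) = 788638/(-365171 + I*√646) ≈ -2.1596 - 0.00015031*I)
-L = -(-287987727098/133349859887 - 788638*I*√646/133349859887) = 287987727098/133349859887 + 788638*I*√646/133349859887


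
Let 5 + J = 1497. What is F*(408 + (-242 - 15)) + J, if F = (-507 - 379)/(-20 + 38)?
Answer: -53465/9 ≈ -5940.6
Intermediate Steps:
J = 1492 (J = -5 + 1497 = 1492)
F = -443/9 (F = -886/18 = -886*1/18 = -443/9 ≈ -49.222)
F*(408 + (-242 - 15)) + J = -443*(408 + (-242 - 15))/9 + 1492 = -443*(408 - 257)/9 + 1492 = -443/9*151 + 1492 = -66893/9 + 1492 = -53465/9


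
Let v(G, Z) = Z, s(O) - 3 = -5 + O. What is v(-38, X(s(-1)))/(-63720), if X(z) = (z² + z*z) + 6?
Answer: -1/2655 ≈ -0.00037665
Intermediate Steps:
s(O) = -2 + O (s(O) = 3 + (-5 + O) = -2 + O)
X(z) = 6 + 2*z² (X(z) = (z² + z²) + 6 = 2*z² + 6 = 6 + 2*z²)
v(-38, X(s(-1)))/(-63720) = (6 + 2*(-2 - 1)²)/(-63720) = (6 + 2*(-3)²)*(-1/63720) = (6 + 2*9)*(-1/63720) = (6 + 18)*(-1/63720) = 24*(-1/63720) = -1/2655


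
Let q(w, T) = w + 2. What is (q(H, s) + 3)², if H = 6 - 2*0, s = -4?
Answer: 121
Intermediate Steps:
H = 6 (H = 6 + 0 = 6)
q(w, T) = 2 + w
(q(H, s) + 3)² = ((2 + 6) + 3)² = (8 + 3)² = 11² = 121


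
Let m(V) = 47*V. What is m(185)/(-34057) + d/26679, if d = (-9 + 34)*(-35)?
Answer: -261773780/908606703 ≈ -0.28810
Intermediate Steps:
d = -875 (d = 25*(-35) = -875)
m(185)/(-34057) + d/26679 = (47*185)/(-34057) - 875/26679 = 8695*(-1/34057) - 875*1/26679 = -8695/34057 - 875/26679 = -261773780/908606703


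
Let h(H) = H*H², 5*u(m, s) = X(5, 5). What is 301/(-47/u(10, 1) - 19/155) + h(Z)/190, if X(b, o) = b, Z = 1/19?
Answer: -30400627623/4759322920 ≈ -6.3876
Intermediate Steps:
Z = 1/19 ≈ 0.052632
u(m, s) = 1 (u(m, s) = (⅕)*5 = 1)
h(H) = H³
301/(-47/u(10, 1) - 19/155) + h(Z)/190 = 301/(-47/1 - 19/155) + (1/19)³/190 = 301/(-47*1 - 19*1/155) + (1/6859)*(1/190) = 301/(-47 - 19/155) + 1/1303210 = 301/(-7304/155) + 1/1303210 = 301*(-155/7304) + 1/1303210 = -46655/7304 + 1/1303210 = -30400627623/4759322920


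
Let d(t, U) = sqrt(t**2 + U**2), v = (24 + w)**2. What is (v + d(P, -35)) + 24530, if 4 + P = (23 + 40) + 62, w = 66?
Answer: 32630 + sqrt(15866) ≈ 32756.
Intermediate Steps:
v = 8100 (v = (24 + 66)**2 = 90**2 = 8100)
P = 121 (P = -4 + ((23 + 40) + 62) = -4 + (63 + 62) = -4 + 125 = 121)
d(t, U) = sqrt(U**2 + t**2)
(v + d(P, -35)) + 24530 = (8100 + sqrt((-35)**2 + 121**2)) + 24530 = (8100 + sqrt(1225 + 14641)) + 24530 = (8100 + sqrt(15866)) + 24530 = 32630 + sqrt(15866)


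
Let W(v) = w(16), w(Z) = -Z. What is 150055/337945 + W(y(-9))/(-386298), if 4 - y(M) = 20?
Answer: 5797135351/13054747761 ≈ 0.44406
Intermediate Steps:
y(M) = -16 (y(M) = 4 - 1*20 = 4 - 20 = -16)
W(v) = -16 (W(v) = -1*16 = -16)
150055/337945 + W(y(-9))/(-386298) = 150055/337945 - 16/(-386298) = 150055*(1/337945) - 16*(-1/386298) = 30011/67589 + 8/193149 = 5797135351/13054747761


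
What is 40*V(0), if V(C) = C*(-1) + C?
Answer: 0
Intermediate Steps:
V(C) = 0 (V(C) = -C + C = 0)
40*V(0) = 40*0 = 0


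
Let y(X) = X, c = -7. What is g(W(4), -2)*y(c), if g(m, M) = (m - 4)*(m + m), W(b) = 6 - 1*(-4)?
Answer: -840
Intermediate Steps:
W(b) = 10 (W(b) = 6 + 4 = 10)
g(m, M) = 2*m*(-4 + m) (g(m, M) = (-4 + m)*(2*m) = 2*m*(-4 + m))
g(W(4), -2)*y(c) = (2*10*(-4 + 10))*(-7) = (2*10*6)*(-7) = 120*(-7) = -840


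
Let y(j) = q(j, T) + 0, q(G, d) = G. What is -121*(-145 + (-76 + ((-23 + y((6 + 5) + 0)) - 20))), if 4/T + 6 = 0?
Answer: 30613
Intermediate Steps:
T = -2/3 (T = 4/(-6 + 0) = 4/(-6) = 4*(-1/6) = -2/3 ≈ -0.66667)
y(j) = j (y(j) = j + 0 = j)
-121*(-145 + (-76 + ((-23 + y((6 + 5) + 0)) - 20))) = -121*(-145 + (-76 + ((-23 + ((6 + 5) + 0)) - 20))) = -121*(-145 + (-76 + ((-23 + (11 + 0)) - 20))) = -121*(-145 + (-76 + ((-23 + 11) - 20))) = -121*(-145 + (-76 + (-12 - 20))) = -121*(-145 + (-76 - 32)) = -121*(-145 - 108) = -121*(-253) = 30613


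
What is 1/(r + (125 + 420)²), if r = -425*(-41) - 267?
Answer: 1/314183 ≈ 3.1829e-6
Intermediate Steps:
r = 17158 (r = 17425 - 267 = 17158)
1/(r + (125 + 420)²) = 1/(17158 + (125 + 420)²) = 1/(17158 + 545²) = 1/(17158 + 297025) = 1/314183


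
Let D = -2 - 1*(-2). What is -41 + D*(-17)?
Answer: -41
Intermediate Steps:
D = 0 (D = -2 + 2 = 0)
-41 + D*(-17) = -41 + 0*(-17) = -41 + 0 = -41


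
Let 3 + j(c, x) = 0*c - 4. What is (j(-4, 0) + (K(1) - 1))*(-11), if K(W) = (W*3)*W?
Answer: 55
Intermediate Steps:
j(c, x) = -7 (j(c, x) = -3 + (0*c - 4) = -3 + (0 - 4) = -3 - 4 = -7)
K(W) = 3*W**2 (K(W) = (3*W)*W = 3*W**2)
(j(-4, 0) + (K(1) - 1))*(-11) = (-7 + (3*1**2 - 1))*(-11) = (-7 + (3*1 - 1))*(-11) = (-7 + (3 - 1))*(-11) = (-7 + 2)*(-11) = -5*(-11) = 55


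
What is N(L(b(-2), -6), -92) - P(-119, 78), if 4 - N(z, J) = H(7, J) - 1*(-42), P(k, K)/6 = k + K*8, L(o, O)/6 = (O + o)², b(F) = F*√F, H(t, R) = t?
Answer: -3075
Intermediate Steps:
b(F) = F^(3/2)
L(o, O) = 6*(O + o)²
P(k, K) = 6*k + 48*K (P(k, K) = 6*(k + K*8) = 6*(k + 8*K) = 6*k + 48*K)
N(z, J) = -45 (N(z, J) = 4 - (7 - 1*(-42)) = 4 - (7 + 42) = 4 - 1*49 = 4 - 49 = -45)
N(L(b(-2), -6), -92) - P(-119, 78) = -45 - (6*(-119) + 48*78) = -45 - (-714 + 3744) = -45 - 1*3030 = -45 - 3030 = -3075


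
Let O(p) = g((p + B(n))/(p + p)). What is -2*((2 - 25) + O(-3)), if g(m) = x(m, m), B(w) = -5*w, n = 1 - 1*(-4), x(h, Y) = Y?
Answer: 110/3 ≈ 36.667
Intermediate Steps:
n = 5 (n = 1 + 4 = 5)
g(m) = m
O(p) = (-25 + p)/(2*p) (O(p) = (p - 5*5)/(p + p) = (p - 25)/((2*p)) = (-25 + p)*(1/(2*p)) = (-25 + p)/(2*p))
-2*((2 - 25) + O(-3)) = -2*((2 - 25) + (½)*(-25 - 3)/(-3)) = -2*(-23 + (½)*(-⅓)*(-28)) = -2*(-23 + 14/3) = -2*(-55/3) = 110/3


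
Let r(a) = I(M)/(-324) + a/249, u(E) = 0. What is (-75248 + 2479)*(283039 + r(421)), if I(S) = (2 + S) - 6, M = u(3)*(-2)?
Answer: -138470867339543/6723 ≈ -2.0597e+10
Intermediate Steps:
M = 0 (M = 0*(-2) = 0)
I(S) = -4 + S
r(a) = 1/81 + a/249 (r(a) = (-4 + 0)/(-324) + a/249 = -4*(-1/324) + a*(1/249) = 1/81 + a/249)
(-75248 + 2479)*(283039 + r(421)) = (-75248 + 2479)*(283039 + (1/81 + (1/249)*421)) = -72769*(283039 + (1/81 + 421/249)) = -72769*(283039 + 11450/6723) = -72769*1902882647/6723 = -138470867339543/6723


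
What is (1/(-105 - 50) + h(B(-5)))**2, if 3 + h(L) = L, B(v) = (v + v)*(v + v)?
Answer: 226021156/24025 ≈ 9407.8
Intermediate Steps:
B(v) = 4*v**2 (B(v) = (2*v)*(2*v) = 4*v**2)
h(L) = -3 + L
(1/(-105 - 50) + h(B(-5)))**2 = (1/(-105 - 50) + (-3 + 4*(-5)**2))**2 = (1/(-155) + (-3 + 4*25))**2 = (-1/155 + (-3 + 100))**2 = (-1/155 + 97)**2 = (15034/155)**2 = 226021156/24025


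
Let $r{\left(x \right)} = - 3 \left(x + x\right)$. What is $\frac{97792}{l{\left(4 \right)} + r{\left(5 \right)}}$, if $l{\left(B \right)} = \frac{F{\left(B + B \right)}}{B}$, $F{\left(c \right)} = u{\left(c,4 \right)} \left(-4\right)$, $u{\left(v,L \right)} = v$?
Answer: $- \frac{48896}{19} \approx -2573.5$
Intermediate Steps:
$F{\left(c \right)} = - 4 c$ ($F{\left(c \right)} = c \left(-4\right) = - 4 c$)
$r{\left(x \right)} = - 6 x$ ($r{\left(x \right)} = - 3 \cdot 2 x = - 6 x$)
$l{\left(B \right)} = -8$ ($l{\left(B \right)} = \frac{\left(-4\right) \left(B + B\right)}{B} = \frac{\left(-4\right) 2 B}{B} = \frac{\left(-8\right) B}{B} = -8$)
$\frac{97792}{l{\left(4 \right)} + r{\left(5 \right)}} = \frac{97792}{-8 - 30} = \frac{97792}{-38} = 97792 \left(- \frac{1}{38}\right) = - \frac{48896}{19}$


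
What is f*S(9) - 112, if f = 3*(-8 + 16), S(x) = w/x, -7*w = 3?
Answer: -792/7 ≈ -113.14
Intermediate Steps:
w = -3/7 (w = -1/7*3 = -3/7 ≈ -0.42857)
S(x) = -3/(7*x)
f = 24 (f = 3*8 = 24)
f*S(9) - 112 = 24*(-3/7/9) - 112 = 24*(-3/7*1/9) - 112 = 24*(-1/21) - 112 = -8/7 - 112 = -792/7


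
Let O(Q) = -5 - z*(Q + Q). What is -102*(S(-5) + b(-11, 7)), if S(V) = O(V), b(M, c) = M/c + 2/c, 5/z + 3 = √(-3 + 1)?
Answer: 156468/77 + 5100*I*√2/11 ≈ 2032.1 + 655.68*I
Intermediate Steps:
z = 5/(-3 + I*√2) (z = 5/(-3 + √(-3 + 1)) = 5/(-3 + √(-2)) = 5/(-3 + I*√2) ≈ -1.3636 - 0.64282*I)
b(M, c) = 2/c + M/c
O(Q) = -5 - 2*Q*(-15/11 - 5*I*√2/11) (O(Q) = -5 - (-15/11 - 5*I*√2/11)*(Q + Q) = -5 - (-15/11 - 5*I*√2/11)*2*Q = -5 - 2*Q*(-15/11 - 5*I*√2/11))
S(V) = -5 + 10*V*(3 + I*√2)/11
-102*(S(-5) + b(-11, 7)) = -102*((-5 + (10/11)*(-5)*(3 + I*√2)) + (2 - 11)/7) = -102*((-5 + (-150/11 - 50*I*√2/11)) + (⅐)*(-9)) = -102*((-205/11 - 50*I*√2/11) - 9/7) = -102*(-1534/77 - 50*I*√2/11) = 156468/77 + 5100*I*√2/11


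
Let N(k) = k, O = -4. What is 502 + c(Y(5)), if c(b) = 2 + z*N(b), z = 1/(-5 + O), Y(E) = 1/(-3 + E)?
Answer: 9071/18 ≈ 503.94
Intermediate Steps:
z = -⅑ (z = 1/(-5 - 4) = 1/(-9) = -⅑ ≈ -0.11111)
c(b) = 2 - b/9
502 + c(Y(5)) = 502 + (2 - 1/(9*(-3 + 5))) = 502 + (2 - ⅑/2) = 502 + (2 - ⅑*½) = 502 + (2 - 1/18) = 502 + 35/18 = 9071/18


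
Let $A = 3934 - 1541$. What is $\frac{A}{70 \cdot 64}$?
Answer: $\frac{2393}{4480} \approx 0.53415$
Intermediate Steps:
$A = 2393$ ($A = 3934 - 1541 = 2393$)
$\frac{A}{70 \cdot 64} = \frac{2393}{70 \cdot 64} = \frac{2393}{4480}$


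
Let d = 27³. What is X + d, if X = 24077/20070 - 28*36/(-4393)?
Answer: 1735527100151/88167510 ≈ 19684.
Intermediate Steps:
X = 126000821/88167510 (X = 24077*(1/20070) - 1008*(-1/4393) = 24077/20070 + 1008/4393 = 126000821/88167510 ≈ 1.4291)
d = 19683
X + d = 126000821/88167510 + 19683 = 1735527100151/88167510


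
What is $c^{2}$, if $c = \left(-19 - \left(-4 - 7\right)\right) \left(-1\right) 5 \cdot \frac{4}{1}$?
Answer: $25600$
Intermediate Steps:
$c = 160$ ($c = \left(-19 - \left(-4 - 7\right)\right) \left(- 5 \cdot 4 \cdot 1\right) = \left(-19 - -11\right) \left(\left(-5\right) 4\right) = \left(-19 + 11\right) \left(-20\right) = \left(-8\right) \left(-20\right) = 160$)
$c^{2} = 160^{2} = 25600$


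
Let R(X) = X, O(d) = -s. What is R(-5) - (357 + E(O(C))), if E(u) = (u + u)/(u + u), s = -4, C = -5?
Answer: -363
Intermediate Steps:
O(d) = 4 (O(d) = -1*(-4) = 4)
E(u) = 1 (E(u) = (2*u)/((2*u)) = (2*u)*(1/(2*u)) = 1)
R(-5) - (357 + E(O(C))) = -5 - (357 + 1) = -5 - 1*358 = -5 - 358 = -363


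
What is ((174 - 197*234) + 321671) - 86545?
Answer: 189202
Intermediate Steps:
((174 - 197*234) + 321671) - 86545 = ((174 - 46098) + 321671) - 86545 = (-45924 + 321671) - 86545 = 275747 - 86545 = 189202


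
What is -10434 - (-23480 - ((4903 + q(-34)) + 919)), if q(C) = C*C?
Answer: 20024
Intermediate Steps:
q(C) = C²
-10434 - (-23480 - ((4903 + q(-34)) + 919)) = -10434 - (-23480 - ((4903 + (-34)²) + 919)) = -10434 - (-23480 - ((4903 + 1156) + 919)) = -10434 - (-23480 - (6059 + 919)) = -10434 - (-23480 - 1*6978) = -10434 - (-23480 - 6978) = -10434 - 1*(-30458) = -10434 + 30458 = 20024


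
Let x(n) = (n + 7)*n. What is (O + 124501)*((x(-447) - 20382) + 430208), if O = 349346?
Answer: 287391048582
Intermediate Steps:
x(n) = n*(7 + n) (x(n) = (7 + n)*n = n*(7 + n))
(O + 124501)*((x(-447) - 20382) + 430208) = (349346 + 124501)*((-447*(7 - 447) - 20382) + 430208) = 473847*((-447*(-440) - 20382) + 430208) = 473847*((196680 - 20382) + 430208) = 473847*(176298 + 430208) = 473847*606506 = 287391048582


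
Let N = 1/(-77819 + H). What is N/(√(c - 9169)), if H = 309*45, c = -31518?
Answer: I*√40687/2600468918 ≈ 7.7567e-8*I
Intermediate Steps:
H = 13905
N = -1/63914 (N = 1/(-77819 + 13905) = 1/(-63914) = -1/63914 ≈ -1.5646e-5)
N/(√(c - 9169)) = -1/(63914*√(-31518 - 9169)) = -(-I*√40687/40687)/63914 = -(-1)*I*√40687/2600468918 = I*√40687/2600468918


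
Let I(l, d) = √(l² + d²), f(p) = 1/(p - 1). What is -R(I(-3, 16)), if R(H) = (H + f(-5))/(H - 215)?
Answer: 275/55152 + 1289*√265/275760 ≈ 0.081079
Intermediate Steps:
f(p) = 1/(-1 + p)
I(l, d) = √(d² + l²)
R(H) = (-⅙ + H)/(-215 + H) (R(H) = (H + 1/(-1 - 5))/(H - 215) = (H + 1/(-6))/(-215 + H) = (H - ⅙)/(-215 + H) = (-⅙ + H)/(-215 + H))
-R(I(-3, 16)) = -(-⅙ + √(16² + (-3)²))/(-215 + √(16² + (-3)²)) = -(-⅙ + √(256 + 9))/(-215 + √(256 + 9)) = -(-⅙ + √265)/(-215 + √265)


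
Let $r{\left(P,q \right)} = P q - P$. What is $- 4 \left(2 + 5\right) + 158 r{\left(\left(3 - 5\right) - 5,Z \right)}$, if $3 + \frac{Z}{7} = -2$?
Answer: $39788$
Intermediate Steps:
$Z = -35$ ($Z = -21 + 7 \left(-2\right) = -21 - 14 = -35$)
$r{\left(P,q \right)} = - P + P q$
$- 4 \left(2 + 5\right) + 158 r{\left(\left(3 - 5\right) - 5,Z \right)} = - 4 \left(2 + 5\right) + 158 \left(\left(3 - 5\right) - 5\right) \left(-1 - 35\right) = \left(-4\right) 7 + 158 \left(-2 - 5\right) \left(-36\right) = -28 + 158 \left(\left(-7\right) \left(-36\right)\right) = -28 + 158 \cdot 252 = -28 + 39816 = 39788$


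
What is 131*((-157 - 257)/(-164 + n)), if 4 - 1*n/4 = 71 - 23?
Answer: 27117/170 ≈ 159.51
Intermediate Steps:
n = -176 (n = 16 - 4*(71 - 23) = 16 - 4*48 = 16 - 192 = -176)
131*((-157 - 257)/(-164 + n)) = 131*((-157 - 257)/(-164 - 176)) = 131*(-414/(-340)) = 131*(-414*(-1/340)) = 131*(207/170) = 27117/170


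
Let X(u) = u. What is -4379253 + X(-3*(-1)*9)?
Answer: -4379226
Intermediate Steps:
-4379253 + X(-3*(-1)*9) = -4379253 - 3*(-1)*9 = -4379253 + 3*9 = -4379253 + 27 = -4379226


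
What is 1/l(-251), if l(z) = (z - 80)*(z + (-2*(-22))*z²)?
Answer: -1/917463483 ≈ -1.0900e-9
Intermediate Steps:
l(z) = (-80 + z)*(z + 44*z²)
1/l(-251) = 1/(-251*(-80 - 3519*(-251) + 44*(-251)²)) = 1/(-251*(-80 + 883269 + 44*63001)) = 1/(-251*(-80 + 883269 + 2772044)) = 1/(-251*3655233) = 1/(-917463483) = -1/917463483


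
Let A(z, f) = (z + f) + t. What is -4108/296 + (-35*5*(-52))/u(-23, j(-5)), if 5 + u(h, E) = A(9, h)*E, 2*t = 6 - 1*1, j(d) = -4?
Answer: 631293/3034 ≈ 208.07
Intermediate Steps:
t = 5/2 (t = (6 - 1*1)/2 = (6 - 1)/2 = (½)*5 = 5/2 ≈ 2.5000)
A(z, f) = 5/2 + f + z (A(z, f) = (z + f) + 5/2 = (f + z) + 5/2 = 5/2 + f + z)
u(h, E) = -5 + E*(23/2 + h) (u(h, E) = -5 + (5/2 + h + 9)*E = -5 + (23/2 + h)*E = -5 + E*(23/2 + h))
-4108/296 + (-35*5*(-52))/u(-23, j(-5)) = -4108/296 + (-35*5*(-52))/(-5 + (½)*(-4)*(23 + 2*(-23))) = -4108*1/296 + (-175*(-52))/(-5 + (½)*(-4)*(23 - 46)) = -1027/74 + 9100/(-5 + (½)*(-4)*(-23)) = -1027/74 + 9100/(-5 + 46) = -1027/74 + 9100/41 = 631293/3034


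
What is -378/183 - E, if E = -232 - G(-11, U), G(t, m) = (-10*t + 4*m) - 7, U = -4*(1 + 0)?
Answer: 19333/61 ≈ 316.93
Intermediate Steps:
U = -4 (U = -4*1 = -4)
G(t, m) = -7 - 10*t + 4*m
E = -319 (E = -232 - (-7 - 10*(-11) + 4*(-4)) = -232 - (-7 + 110 - 16) = -232 - 1*87 = -232 - 87 = -319)
-378/183 - E = -378/183 - 1*(-319) = -378*1/183 + 319 = -126/61 + 319 = 19333/61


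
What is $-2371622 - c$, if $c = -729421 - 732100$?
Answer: $-910101$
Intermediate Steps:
$c = -1461521$ ($c = -729421 - 732100 = -1461521$)
$-2371622 - c = -2371622 - -1461521 = -2371622 + 1461521 = -910101$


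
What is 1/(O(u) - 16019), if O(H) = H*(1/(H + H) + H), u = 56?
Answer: -2/25765 ≈ -7.7625e-5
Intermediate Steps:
O(H) = H*(H + 1/(2*H)) (O(H) = H*(1/(2*H) + H) = H*(H + 1/(2*H)))
1/(O(u) - 16019) = 1/((½ + 56²) - 16019) = 1/((½ + 3136) - 16019) = 1/(6273/2 - 16019) = 1/(-25765/2) = -2/25765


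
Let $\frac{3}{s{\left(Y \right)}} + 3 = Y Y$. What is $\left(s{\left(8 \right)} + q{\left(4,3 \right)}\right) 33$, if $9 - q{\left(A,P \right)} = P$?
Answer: $\frac{12177}{61} \approx 199.62$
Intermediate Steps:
$s{\left(Y \right)} = \frac{3}{-3 + Y^{2}}$ ($s{\left(Y \right)} = \frac{3}{-3 + Y Y} = \frac{3}{-3 + Y^{2}}$)
$q{\left(A,P \right)} = 9 - P$
$\left(s{\left(8 \right)} + q{\left(4,3 \right)}\right) 33 = \left(\frac{3}{-3 + 8^{2}} + \left(9 - 3\right)\right) 33 = \left(\frac{3}{-3 + 64} + \left(9 - 3\right)\right) 33 = \left(\frac{3}{61} + 6\right) 33 = \frac{369}{61} \cdot 33 = \frac{12177}{61}$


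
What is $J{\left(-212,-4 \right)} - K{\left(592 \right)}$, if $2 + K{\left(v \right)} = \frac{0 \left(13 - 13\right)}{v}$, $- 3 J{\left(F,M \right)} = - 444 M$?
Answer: $-590$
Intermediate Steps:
$J{\left(F,M \right)} = 148 M$ ($J{\left(F,M \right)} = - \frac{\left(-444\right) M}{3} = 148 M$)
$K{\left(v \right)} = -2$ ($K{\left(v \right)} = -2 + \frac{0 \left(13 - 13\right)}{v} = -2 + \frac{0 \cdot 0}{v} = -2 + \frac{0}{v} = -2 + 0 = -2$)
$J{\left(-212,-4 \right)} - K{\left(592 \right)} = 148 \left(-4\right) - -2 = -592 + 2 = -590$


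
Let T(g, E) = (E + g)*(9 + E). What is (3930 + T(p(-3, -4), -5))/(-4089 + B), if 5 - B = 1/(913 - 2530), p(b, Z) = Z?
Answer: -6296598/6603827 ≈ -0.95348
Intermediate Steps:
T(g, E) = (9 + E)*(E + g)
B = 8086/1617 (B = 5 - 1/(913 - 2530) = 5 - 1/(-1617) = 5 - 1*(-1/1617) = 5 + 1/1617 = 8086/1617 ≈ 5.0006)
(3930 + T(p(-3, -4), -5))/(-4089 + B) = (3930 + ((-5)² + 9*(-5) + 9*(-4) - 5*(-4)))/(-4089 + 8086/1617) = (3930 + (25 - 45 - 36 + 20))/(-6603827/1617) = (3930 - 36)*(-1617/6603827) = 3894*(-1617/6603827) = -6296598/6603827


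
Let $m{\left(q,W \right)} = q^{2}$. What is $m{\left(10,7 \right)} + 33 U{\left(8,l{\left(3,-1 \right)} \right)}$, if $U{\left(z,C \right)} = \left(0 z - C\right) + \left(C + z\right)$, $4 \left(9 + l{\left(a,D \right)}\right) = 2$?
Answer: $364$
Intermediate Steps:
$l{\left(a,D \right)} = - \frac{17}{2}$ ($l{\left(a,D \right)} = -9 + \frac{1}{4} \cdot 2 = -9 + \frac{1}{2} = - \frac{17}{2}$)
$U{\left(z,C \right)} = z$ ($U{\left(z,C \right)} = \left(0 - C\right) + \left(C + z\right) = - C + \left(C + z\right) = z$)
$m{\left(10,7 \right)} + 33 U{\left(8,l{\left(3,-1 \right)} \right)} = 10^{2} + 33 \cdot 8 = 100 + 264 = 364$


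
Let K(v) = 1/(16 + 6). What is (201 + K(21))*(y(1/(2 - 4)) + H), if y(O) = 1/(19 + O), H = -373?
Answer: -61032977/814 ≈ -74979.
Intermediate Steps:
K(v) = 1/22
(201 + K(21))*(y(1/(2 - 4)) + H) = (201 + 1/22)*(1/(19 + 1/(2 - 4)) - 373) = 4423*(1/(19 + 1/(-2)) - 373)/22 = 4423*(1/(19 - ½) - 373)/22 = 4423*(1/(37/2) - 373)/22 = 4423*(2/37 - 373)/22 = (4423/22)*(-13799/37) = -61032977/814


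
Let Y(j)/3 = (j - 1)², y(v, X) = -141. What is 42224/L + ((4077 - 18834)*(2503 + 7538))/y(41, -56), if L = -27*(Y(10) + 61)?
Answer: 25337807294/24111 ≈ 1.0509e+6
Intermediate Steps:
Y(j) = 3*(-1 + j)² (Y(j) = 3*(j - 1)² = 3*(-1 + j)²)
L = -8208 (L = -27*(3*(-1 + 10)² + 61) = -27*(3*9² + 61) = -27*(3*81 + 61) = -27*(243 + 61) = -27*304 = -8208)
42224/L + ((4077 - 18834)*(2503 + 7538))/y(41, -56) = 42224/(-8208) + ((4077 - 18834)*(2503 + 7538))/(-141) = 42224*(-1/8208) - 14757*10041*(-1/141) = -2639/513 - 148175037*(-1/141) = -2639/513 + 49391679/47 = 25337807294/24111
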